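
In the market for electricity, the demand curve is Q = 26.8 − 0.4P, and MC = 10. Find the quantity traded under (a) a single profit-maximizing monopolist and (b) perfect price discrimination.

Monopoly: Q = 11.4; Perfect PD: Q = 22.8

Inverting demand: P = 67 − 2.5Q.
Monopoly sets MR = MC: 67 − 5Q = 10 ⇒ Q = 11.4, P = 67 − 2.5·11.4 = 38.5.
Under first-degree price discrimination the firm charges each unit its demand price and produces up to where P = MC, i.e. Q = 22.8. Consumer surplus is zero; producer surplus equals total surplus.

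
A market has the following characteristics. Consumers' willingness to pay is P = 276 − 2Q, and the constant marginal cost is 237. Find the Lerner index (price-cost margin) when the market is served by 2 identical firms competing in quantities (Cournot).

Cournot with 2 identical firms: the symmetric best-response condition is 276 − 6q = 237. Each firm produces q = 6.5, total output Q = 13, price P = 250.
Lerner index = (P − MC)/P = (250 − 237)/250 = 0.052.

Lerner index = 0.052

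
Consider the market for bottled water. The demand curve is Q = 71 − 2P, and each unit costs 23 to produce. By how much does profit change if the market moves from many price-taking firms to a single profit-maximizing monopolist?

π rises by 78.125

Inverting demand: P = 35.5 − 0.5Q.
Under competition P = MC = 23, so Q = (35.5 − 23)/0.5 = 25.
Profit = (23 − 23)·25 = 0.
Monopoly sets MR = MC: 35.5 − Q = 23 ⇒ Q = 12.5, P = 35.5 − 0.5·12.5 = 29.25.
Profit = (29.25 − 23)·12.5 = 78.125.
Change in profit: 78.125 − 0 = 78.125.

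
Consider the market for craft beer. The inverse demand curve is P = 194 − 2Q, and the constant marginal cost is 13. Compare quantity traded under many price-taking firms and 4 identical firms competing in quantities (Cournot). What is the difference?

Perfect competition: P = MC = 13, so 194 − 2Q = 13 and Q = 90.5.
Cournot with 4 identical firms: the symmetric best-response condition is 194 − 10q = 13. Each firm produces q = 18.1, total output Q = 72.4, price P = 49.2.
Change in quantity traded: 72.4 − 90.5 = −18.1.

Q falls by 18.1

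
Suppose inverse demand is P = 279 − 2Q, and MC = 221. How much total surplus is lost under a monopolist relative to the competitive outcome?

Competitive firms price at marginal cost: P = 221, giving Q = 29.
Monopoly sets MR = MC: 279 − 4Q = 221 ⇒ Q = 14.5, P = 279 − 2·14.5 = 250.
DWL is the triangle between Q = 14.5 and Q = 29: ½·(29 − 14.5)·(250 − 221) = 210.25.

DWL = 210.25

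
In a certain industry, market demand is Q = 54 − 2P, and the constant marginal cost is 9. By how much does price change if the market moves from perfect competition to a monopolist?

P rises by 9

Inverting demand: P = 27 − 0.5Q.
Perfect competition: P = MC = 9, so 27 − 0.5Q = 9 and Q = 36.
The monopolist equates marginal revenue to marginal cost: 27 − Q = 9, so Q = 18. From demand, P = 18.
Change in price: 18 − 9 = 9.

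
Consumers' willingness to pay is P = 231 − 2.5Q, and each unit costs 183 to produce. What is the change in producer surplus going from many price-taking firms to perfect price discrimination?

PS rises by 460.8

Perfect competition: P = MC = 183, so 231 − 2.5Q = 183 and Q = 19.2.
PS = (183 − 183)·19.2 = 0.
A perfectly discriminating monopolist sells every unit with P(Q) ≥ MC(Q), so output equals the competitive quantity Q = 19.2. Each buyer pays their reservation price, so CS = 0 and the firm captures all surplus.
PS = ½·(231 − 183)·19.2 = 460.8.
Change in producer surplus: 460.8 − 0 = 460.8.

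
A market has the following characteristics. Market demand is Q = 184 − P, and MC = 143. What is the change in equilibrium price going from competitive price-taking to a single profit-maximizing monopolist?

Equilibrium price rises by 20.5

Inverting demand: P = 184 − Q.
Under competition P = MC = 143, so Q = (184 − 143)/1 = 41.
Monopoly sets MR = MC: 184 − 2Q = 143 ⇒ Q = 20.5, P = 184 − 20.5 = 163.5.
Change in equilibrium price: 163.5 − 143 = 20.5.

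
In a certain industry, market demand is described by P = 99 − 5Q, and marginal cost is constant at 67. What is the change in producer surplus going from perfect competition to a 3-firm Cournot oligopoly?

Under competition P = MC = 67, so Q = (99 − 67)/5 = 6.4.
PS = (67 − 67)·6.4 = 0.
In a 3-firm Cournot equilibrium, symmetry and the first-order condition give q = (99 − 67)/(20) = 1.6. So Q = 4.8 and P = 75.
PS = (75 − 67)·4.8 = 38.4.
Change in producer surplus: 38.4 − 0 = 38.4.

PS rises by 38.4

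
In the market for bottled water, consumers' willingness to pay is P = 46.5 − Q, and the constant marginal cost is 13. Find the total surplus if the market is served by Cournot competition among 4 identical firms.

TS = 538.68

Cournot with 4 identical firms: the symmetric best-response condition is 46.5 − 5q = 13. Each firm produces q = 6.7, total output Q = 26.8, price P = 19.7.
CS = ½·(46.5 − 19.7)·26.8 = 359.12; PS = (19.7 − 13)·26.8 = 179.56; TS = 538.68.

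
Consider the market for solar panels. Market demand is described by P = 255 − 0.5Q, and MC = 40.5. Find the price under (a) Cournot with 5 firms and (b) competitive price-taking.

Cournot: P = 76.25; Competition: P = 40.5

Cournot with 5 identical firms: the symmetric best-response condition is 255 − 3q = 40.5. Each firm produces q = 71.5, total output Q = 357.5, price P = 76.25.
Perfect competition: P = MC = 40.5, so 255 − 0.5Q = 40.5 and Q = 429.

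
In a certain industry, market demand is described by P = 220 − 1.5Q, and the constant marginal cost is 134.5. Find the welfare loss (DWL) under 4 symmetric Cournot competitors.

DWL = 97.47

Under competition P = MC = 134.5, so Q = (220 − 134.5)/1.5 = 57.
In a 4-firm Cournot equilibrium, symmetry and the first-order condition give q = (220 − 134.5)/(7.5) = 11.4. So Q = 45.6 and P = 151.6.
DWL is the triangle between Q = 45.6 and Q = 57: ½·(57 − 45.6)·(151.6 − 134.5) = 97.47.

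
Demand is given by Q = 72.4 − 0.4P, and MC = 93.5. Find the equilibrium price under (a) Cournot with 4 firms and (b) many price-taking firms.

Inverting demand: P = 181 − 2.5Q.
Cournot with 4 identical firms: the symmetric best-response condition is 181 − 12.5q = 93.5. Each firm produces q = 7, total output Q = 28, price P = 111.
Perfect competition: P = MC = 93.5, so 181 − 2.5Q = 93.5 and Q = 35.

Cournot: P = 111; Competition: P = 93.5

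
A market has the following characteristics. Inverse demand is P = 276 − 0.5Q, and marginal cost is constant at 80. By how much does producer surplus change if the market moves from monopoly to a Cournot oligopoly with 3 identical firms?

A monopolist chooses Q where MR = MC. MR = 276 − Q; setting this equal to 80 gives Q = 196 and P = 178.
PS = (178 − 80)·196 = 19208.
Cournot with 3 identical firms: the symmetric best-response condition is 276 − 2q = 80. Each firm produces q = 98, total output Q = 294, price P = 129.
PS = (129 − 80)·294 = 14406.
Change in producer surplus: 14406 − 19208 = −4802.

Producer surplus falls by 4802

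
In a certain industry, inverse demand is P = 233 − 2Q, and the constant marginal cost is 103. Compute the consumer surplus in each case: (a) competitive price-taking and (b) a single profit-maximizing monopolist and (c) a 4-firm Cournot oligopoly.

Competition: CS = 4225; Monopoly: CS = 1056.25; Cournot: CS = 2704

Perfect competition: P = MC = 103, so 233 − 2Q = 103 and Q = 65.
CS = ½·(233 − 103)·65 = 4225.
A monopolist chooses Q where MR = MC. MR = 233 − 4Q; setting this equal to 103 gives Q = 32.5 and P = 168.
CS = ½·(233 − 168)·32.5 = 1056.25.
Cournot with 4 identical firms: the symmetric best-response condition is 233 − 10q = 103. Each firm produces q = 13, total output Q = 52, price P = 129.
CS = ½·(233 − 129)·52 = 2704.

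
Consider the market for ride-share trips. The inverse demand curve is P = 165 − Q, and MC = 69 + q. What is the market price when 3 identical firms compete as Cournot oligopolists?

In a 3-firm Cournot equilibrium, symmetry and the first-order condition give q = (165 − 69)/(5) = 19.2. So Q = 57.6 and P = 107.4.

P = 107.4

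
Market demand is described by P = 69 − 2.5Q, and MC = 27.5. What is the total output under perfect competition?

Q = 16.6

Perfect competition: P = MC = 27.5, so 69 − 2.5Q = 27.5 and Q = 16.6.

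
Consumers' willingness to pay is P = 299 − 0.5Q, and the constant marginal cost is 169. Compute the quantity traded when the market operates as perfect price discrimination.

Q = 260

A perfectly discriminating monopolist sells every unit with P(Q) ≥ MC(Q), so output equals the competitive quantity Q = 260. Each buyer pays their reservation price, so CS = 0 and the firm captures all surplus.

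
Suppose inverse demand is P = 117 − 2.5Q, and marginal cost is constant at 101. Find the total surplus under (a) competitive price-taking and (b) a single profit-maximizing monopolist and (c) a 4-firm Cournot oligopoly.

Competition: TS = 51.2; Monopoly: TS = 38.4; Cournot: TS = 49.152

Perfect competition: P = MC = 101, so 117 − 2.5Q = 101 and Q = 6.4.
CS = ½·(117 − 101)·6.4 = 51.2; PS = (101 − 101)·6.4 = 0; TS = 51.2.
The monopolist equates marginal revenue to marginal cost: 117 − 5Q = 101, so Q = 3.2. From demand, P = 109.
CS = ½·(117 − 109)·3.2 = 12.8; PS = (109 − 101)·3.2 = 25.6; TS = 38.4.
In a 4-firm Cournot equilibrium, symmetry and the first-order condition give q = (117 − 101)/(12.5) = 1.28. So Q = 5.12 and P = 104.2.
CS = ½·(117 − 104.2)·5.12 = 32.768; PS = (104.2 − 101)·5.12 = 16.384; TS = 49.152.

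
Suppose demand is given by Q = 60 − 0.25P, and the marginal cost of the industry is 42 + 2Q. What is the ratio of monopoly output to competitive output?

Q_m/Q_c = 0.6

Inverting demand: P = 240 − 4Q.
Monopoly sets MR = MC: 240 − 8Q = 42 + 2Q ⇒ Q = 19.8, P = 240 − 4·19.8 = 160.8.
Under competition P = MC: 240 − 4Q = 42 + 2Q ⇒ Q = 33, P = 108.
Ratio Q_m/Q_c = 19.8/33 = 0.6.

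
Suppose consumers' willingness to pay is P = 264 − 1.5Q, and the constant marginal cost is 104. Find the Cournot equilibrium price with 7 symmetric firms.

P = 124

In a 7-firm Cournot equilibrium, symmetry and the first-order condition give q = (264 − 104)/(12) = 40/3. So Q = 280/3 and P = 124.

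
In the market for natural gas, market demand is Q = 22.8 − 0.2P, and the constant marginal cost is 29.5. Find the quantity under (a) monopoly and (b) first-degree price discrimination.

Inverting demand: P = 114 − 5Q.
The monopolist equates marginal revenue to marginal cost: 114 − 10Q = 29.5, so Q = 8.45. From demand, P = 71.75.
A perfectly discriminating monopolist sells every unit with P(Q) ≥ MC(Q), so output equals the competitive quantity Q = 16.9. Each buyer pays their reservation price, so CS = 0 and the firm captures all surplus.

Monopoly: Q = 8.45; Perfect PD: Q = 16.9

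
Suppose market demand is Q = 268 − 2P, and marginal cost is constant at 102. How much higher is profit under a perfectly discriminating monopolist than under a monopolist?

Inverting demand: P = 134 − 0.5Q.
The monopolist equates marginal revenue to marginal cost: 134 − Q = 102, so Q = 32. From demand, P = 118.
Profit = (118 − 102)·32 = 512.
A perfectly discriminating monopolist sells every unit with P(Q) ≥ MC(Q), so output equals the competitive quantity Q = 64. Each buyer pays their reservation price, so CS = 0 and the firm captures all surplus.
PS equals the full surplus area, 1024. Profit = 1024 = 1024.
Change in profit: 1024 − 512 = 512.

π rises by 512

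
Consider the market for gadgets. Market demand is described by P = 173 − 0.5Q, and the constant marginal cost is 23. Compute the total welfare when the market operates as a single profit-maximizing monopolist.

TS = 16875

Monopoly sets MR = MC: 173 − Q = 23 ⇒ Q = 150, P = 173 − 0.5·150 = 98.
CS = ½·(173 − 98)·150 = 5625; PS = (98 − 23)·150 = 11250; TS = 16875.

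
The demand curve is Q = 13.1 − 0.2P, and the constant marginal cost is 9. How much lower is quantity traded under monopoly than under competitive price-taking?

Inverting demand: P = 65.5 − 5Q.
Perfect competition: P = MC = 9, so 65.5 − 5Q = 9 and Q = 11.3.
A monopolist chooses Q where MR = MC. MR = 65.5 − 10Q; setting this equal to 9 gives Q = 5.65 and P = 37.25.
Change in quantity traded: 5.65 − 11.3 = −5.65.

Quantity traded falls by 5.65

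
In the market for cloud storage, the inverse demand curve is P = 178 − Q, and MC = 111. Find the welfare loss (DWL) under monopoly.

DWL = 561.125

Under competition P = MC = 111, so Q = (178 − 111)/1 = 67.
The monopolist equates marginal revenue to marginal cost: 178 − 2Q = 111, so Q = 33.5. From demand, P = 144.5.
DWL is the triangle between Q = 33.5 and Q = 67: ½·(67 − 33.5)·(144.5 − 111) = 561.125.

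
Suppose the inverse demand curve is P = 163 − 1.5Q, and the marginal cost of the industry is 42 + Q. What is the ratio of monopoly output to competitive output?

Q_m/Q_c = 0.625

Monopoly sets MR = MC: 163 − 3Q = 42 + Q ⇒ Q = 30.25, P = 163 − 1.5·30.25 = 117.625.
Under competition P = MC: 163 − 1.5Q = 42 + Q ⇒ Q = 48.4, P = 90.4.
Ratio Q_m/Q_c = 30.25/48.4 = 0.625.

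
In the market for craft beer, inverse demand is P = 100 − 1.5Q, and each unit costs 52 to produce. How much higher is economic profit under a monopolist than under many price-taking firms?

Competitive firms price at marginal cost: P = 52, giving Q = 32.
Profit = (52 − 52)·32 = 0.
The monopolist equates marginal revenue to marginal cost: 100 − 3Q = 52, so Q = 16. From demand, P = 76.
Profit = (76 − 52)·16 = 384.
Change in economic profit: 384 − 0 = 384.

Economic profit rises by 384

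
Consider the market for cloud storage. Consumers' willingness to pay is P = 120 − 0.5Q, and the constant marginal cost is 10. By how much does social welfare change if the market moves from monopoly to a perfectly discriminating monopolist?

TS rises by 3025

The monopolist equates marginal revenue to marginal cost: 120 − Q = 10, so Q = 110. From demand, P = 65.
CS = ½·(120 − 65)·110 = 3025; PS = (65 − 10)·110 = 6050; TS = 9075.
Under first-degree price discrimination the firm charges each unit its demand price and produces up to where P = MC, i.e. Q = 220. Consumer surplus is zero; producer surplus equals total surplus.
TS = 12100 (equal to competitive TS).
Change in social welfare: 12100 − 9075 = 3025.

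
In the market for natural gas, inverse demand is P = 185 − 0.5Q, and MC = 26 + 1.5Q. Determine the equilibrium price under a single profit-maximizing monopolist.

The monopolist equates marginal revenue to marginal cost: 185 − Q = 26 + 1.5Q, so Q = 63.6. From demand, P = 153.2.

P = 153.2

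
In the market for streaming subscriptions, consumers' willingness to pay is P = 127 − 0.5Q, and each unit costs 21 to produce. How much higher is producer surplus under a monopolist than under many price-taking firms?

Producer surplus rises by 5618

Under competition P = MC = 21, so Q = (127 − 21)/0.5 = 212.
PS = (21 − 21)·212 = 0.
The monopolist equates marginal revenue to marginal cost: 127 − Q = 21, so Q = 106. From demand, P = 74.
PS = (74 − 21)·106 = 5618.
Change in producer surplus: 5618 − 0 = 5618.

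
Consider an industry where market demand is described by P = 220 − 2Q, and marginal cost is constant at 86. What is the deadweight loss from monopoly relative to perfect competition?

Competitive firms price at marginal cost: P = 86, giving Q = 67.
The monopolist equates marginal revenue to marginal cost: 220 − 4Q = 86, so Q = 33.5. From demand, P = 153.
DWL is the triangle between Q = 33.5 and Q = 67: ½·(67 − 33.5)·(153 − 86) = 1122.25.

DWL = 1122.25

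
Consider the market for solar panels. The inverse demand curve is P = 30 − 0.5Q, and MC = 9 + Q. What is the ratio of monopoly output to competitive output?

Monopoly sets MR = MC: 30 − Q = 9 + Q ⇒ Q = 10.5, P = 30 − 0.5·10.5 = 24.75.
Under competition P = MC: 30 − 0.5Q = 9 + Q ⇒ Q = 14, P = 23.
Ratio Q_m/Q_c = 10.5/14 = 0.75.

Q_m/Q_c = 0.75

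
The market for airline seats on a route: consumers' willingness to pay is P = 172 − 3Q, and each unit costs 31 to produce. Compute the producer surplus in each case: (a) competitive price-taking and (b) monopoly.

Perfect competition: P = MC = 31, so 172 − 3Q = 31 and Q = 47.
PS = (31 − 31)·47 = 0.
A monopolist chooses Q where MR = MC. MR = 172 − 6Q; setting this equal to 31 gives Q = 23.5 and P = 101.5.
PS = (101.5 − 31)·23.5 = 1656.75.

Competition: PS = 0; Monopoly: PS = 1656.75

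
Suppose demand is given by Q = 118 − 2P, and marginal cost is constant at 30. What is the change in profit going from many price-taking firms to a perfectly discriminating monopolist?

Inverting demand: P = 59 − 0.5Q.
Competitive firms price at marginal cost: P = 30, giving Q = 58.
Profit = (30 − 30)·58 = 0.
A perfectly discriminating monopolist sells every unit with P(Q) ≥ MC(Q), so output equals the competitive quantity Q = 58. Each buyer pays their reservation price, so CS = 0 and the firm captures all surplus.
PS equals the full surplus area, 841. Profit = 841 = 841.
Change in profit: 841 − 0 = 841.

Profit rises by 841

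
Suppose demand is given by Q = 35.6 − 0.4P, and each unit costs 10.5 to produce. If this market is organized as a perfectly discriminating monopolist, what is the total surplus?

TS = 1232.45

Inverting demand: P = 89 − 2.5Q.
With perfect price discrimination, output is the efficient level Q = 31.4 (where demand meets MC), but every buyer pays their willingness to pay: CS = 0 and PS = total surplus.
TS = 1232.45 (equal to competitive TS).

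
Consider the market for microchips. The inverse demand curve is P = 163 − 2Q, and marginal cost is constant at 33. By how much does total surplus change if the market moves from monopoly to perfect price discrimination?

Total surplus rises by 1056.25

Monopoly sets MR = MC: 163 − 4Q = 33 ⇒ Q = 32.5, P = 163 − 2·32.5 = 98.
CS = ½·(163 − 98)·32.5 = 1056.25; PS = (98 − 33)·32.5 = 2112.5; TS = 3168.75.
With perfect price discrimination, output is the efficient level Q = 65 (where demand meets MC), but every buyer pays their willingness to pay: CS = 0 and PS = total surplus.
TS = 4225 (equal to competitive TS).
Change in total surplus: 4225 − 3168.75 = 1056.25.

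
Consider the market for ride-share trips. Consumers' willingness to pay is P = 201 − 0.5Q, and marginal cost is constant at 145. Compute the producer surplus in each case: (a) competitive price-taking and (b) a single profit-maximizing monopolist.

Competition: PS = 0; Monopoly: PS = 1568

Under competition P = MC = 145, so Q = (201 − 145)/0.5 = 112.
PS = (145 − 145)·112 = 0.
Monopoly sets MR = MC: 201 − Q = 145 ⇒ Q = 56, P = 201 − 0.5·56 = 173.
PS = (173 − 145)·56 = 1568.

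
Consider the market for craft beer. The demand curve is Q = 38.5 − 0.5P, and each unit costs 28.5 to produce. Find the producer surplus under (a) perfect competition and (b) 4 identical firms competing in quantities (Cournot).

Inverting demand: P = 77 − 2Q.
Competitive firms price at marginal cost: P = 28.5, giving Q = 24.25.
PS = (28.5 − 28.5)·24.25 = 0.
With 4 symmetric Cournot firms, each firm's FOC gives 77 − 10q = 28.5, so q = 4.85, Q = 4·4.85 = 19.4, and P = 38.2.
PS = (38.2 − 28.5)·19.4 = 188.18.

Competition: PS = 0; Cournot: PS = 188.18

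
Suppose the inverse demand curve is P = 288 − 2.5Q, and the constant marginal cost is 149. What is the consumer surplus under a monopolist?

The monopolist equates marginal revenue to marginal cost: 288 − 5Q = 149, so Q = 27.8. From demand, P = 218.5.
CS = ½·(288 − 218.5)·27.8 = 966.05.

CS = 966.05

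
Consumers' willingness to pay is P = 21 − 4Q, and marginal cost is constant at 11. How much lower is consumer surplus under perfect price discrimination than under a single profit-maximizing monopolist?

Consumer surplus falls by 3.125

Monopoly sets MR = MC: 21 − 8Q = 11 ⇒ Q = 1.25, P = 21 − 4·1.25 = 16.
CS = ½·(21 − 16)·1.25 = 3.125.
With perfect price discrimination, output is the efficient level Q = 2.5 (where demand meets MC), but every buyer pays their willingness to pay: CS = 0 and PS = total surplus.
CS = 0.
Change in consumer surplus: 0 − 3.125 = −3.125.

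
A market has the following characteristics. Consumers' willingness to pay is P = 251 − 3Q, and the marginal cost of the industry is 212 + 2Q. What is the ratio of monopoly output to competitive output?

The monopolist equates marginal revenue to marginal cost: 251 − 6Q = 212 + 2Q, so Q = 4.875. From demand, P = 236.375.
Under competition P = MC: 251 − 3Q = 212 + 2Q ⇒ Q = 7.8, P = 227.6.
Ratio Q_m/Q_c = 4.875/7.8 = 0.625.

Q_m/Q_c = 0.625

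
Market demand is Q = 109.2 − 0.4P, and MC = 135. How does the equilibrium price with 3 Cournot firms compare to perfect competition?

Cournot: P = 169.5; Competition: P = 135

Inverting demand: P = 273 − 2.5Q.
Cournot with 3 identical firms: the symmetric best-response condition is 273 − 10q = 135. Each firm produces q = 13.8, total output Q = 41.4, price P = 169.5.
Perfect competition: P = MC = 135, so 273 − 2.5Q = 135 and Q = 55.2.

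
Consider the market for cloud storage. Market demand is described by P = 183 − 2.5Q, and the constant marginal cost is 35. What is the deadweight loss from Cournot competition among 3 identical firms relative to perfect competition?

DWL = 273.8

Competitive firms price at marginal cost: P = 35, giving Q = 59.2.
Cournot with 3 identical firms: the symmetric best-response condition is 183 − 10q = 35. Each firm produces q = 14.8, total output Q = 44.4, price P = 72.
DWL is the triangle between Q = 44.4 and Q = 59.2: ½·(59.2 − 44.4)·(72 − 35) = 273.8.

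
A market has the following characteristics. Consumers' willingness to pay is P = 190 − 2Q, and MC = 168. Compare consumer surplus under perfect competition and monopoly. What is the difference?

Competitive firms price at marginal cost: P = 168, giving Q = 11.
CS = ½·(190 − 168)·11 = 121.
The monopolist equates marginal revenue to marginal cost: 190 − 4Q = 168, so Q = 5.5. From demand, P = 179.
CS = ½·(190 − 179)·5.5 = 30.25.
Change in consumer surplus: 30.25 − 121 = −90.75.

Consumer surplus falls by 90.75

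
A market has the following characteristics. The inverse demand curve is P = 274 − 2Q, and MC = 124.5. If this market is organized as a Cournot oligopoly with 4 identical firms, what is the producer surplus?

With 4 symmetric Cournot firms, each firm's FOC gives 274 − 10q = 124.5, so q = 14.95, Q = 4·14.95 = 59.8, and P = 154.4.
PS = (154.4 − 124.5)·59.8 = 1788.02.

PS = 1788.02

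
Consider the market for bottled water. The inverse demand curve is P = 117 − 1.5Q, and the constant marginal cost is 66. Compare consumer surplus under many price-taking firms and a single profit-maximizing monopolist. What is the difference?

Perfect competition: P = MC = 66, so 117 − 1.5Q = 66 and Q = 34.
CS = ½·(117 − 66)·34 = 867.
A monopolist chooses Q where MR = MC. MR = 117 − 3Q; setting this equal to 66 gives Q = 17 and P = 91.5.
CS = ½·(117 − 91.5)·17 = 216.75.
Change in consumer surplus: 216.75 − 867 = −650.25.

Consumer surplus falls by 650.25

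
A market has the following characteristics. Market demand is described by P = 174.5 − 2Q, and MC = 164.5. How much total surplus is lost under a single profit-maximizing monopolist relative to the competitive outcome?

DWL = 6.25

Competitive firms price at marginal cost: P = 164.5, giving Q = 5.
The monopolist equates marginal revenue to marginal cost: 174.5 − 4Q = 164.5, so Q = 2.5. From demand, P = 169.5.
DWL is the triangle between Q = 2.5 and Q = 5: ½·(5 − 2.5)·(169.5 − 164.5) = 6.25.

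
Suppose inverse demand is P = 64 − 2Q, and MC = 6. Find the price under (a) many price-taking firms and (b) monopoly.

Competition: P = 6; Monopoly: P = 35

Under competition P = MC = 6, so Q = (64 − 6)/2 = 29.
The monopolist equates marginal revenue to marginal cost: 64 − 4Q = 6, so Q = 14.5. From demand, P = 35.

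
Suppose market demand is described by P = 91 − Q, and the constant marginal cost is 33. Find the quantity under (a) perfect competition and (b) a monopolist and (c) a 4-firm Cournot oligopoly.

Competition: Q = 58; Monopoly: Q = 29; Cournot: Q = 46.4

Perfect competition: P = MC = 33, so 91 − Q = 33 and Q = 58.
A monopolist chooses Q where MR = MC. MR = 91 − 2Q; setting this equal to 33 gives Q = 29 and P = 62.
Cournot with 4 identical firms: the symmetric best-response condition is 91 − 5q = 33. Each firm produces q = 11.6, total output Q = 46.4, price P = 44.6.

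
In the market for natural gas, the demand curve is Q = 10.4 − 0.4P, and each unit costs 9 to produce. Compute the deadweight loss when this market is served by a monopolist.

DWL = 14.45

Inverting demand: P = 26 − 2.5Q.
Competitive firms price at marginal cost: P = 9, giving Q = 6.8.
The monopolist equates marginal revenue to marginal cost: 26 − 5Q = 9, so Q = 3.4. From demand, P = 17.5.
DWL is the triangle between Q = 3.4 and Q = 6.8: ½·(6.8 − 3.4)·(17.5 − 9) = 14.45.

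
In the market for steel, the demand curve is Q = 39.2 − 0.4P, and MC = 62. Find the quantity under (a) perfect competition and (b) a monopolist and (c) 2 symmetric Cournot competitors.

Competition: Q = 14.4; Monopoly: Q = 7.2; Cournot: Q = 9.6

Inverting demand: P = 98 − 2.5Q.
Under competition P = MC = 62, so Q = (98 − 62)/2.5 = 14.4.
The monopolist equates marginal revenue to marginal cost: 98 − 5Q = 62, so Q = 7.2. From demand, P = 80.
In a 2-firm Cournot equilibrium, symmetry and the first-order condition give q = (98 − 62)/(7.5) = 4.8. So Q = 9.6 and P = 74.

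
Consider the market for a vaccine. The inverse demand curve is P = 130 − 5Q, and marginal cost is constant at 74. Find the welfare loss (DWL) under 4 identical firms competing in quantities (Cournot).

DWL = 12.544

Perfect competition: P = MC = 74, so 130 − 5Q = 74 and Q = 11.2.
In a 4-firm Cournot equilibrium, symmetry and the first-order condition give q = (130 − 74)/(25) = 2.24. So Q = 8.96 and P = 85.2.
DWL is the triangle between Q = 8.96 and Q = 11.2: ½·(11.2 − 8.96)·(85.2 − 74) = 12.544.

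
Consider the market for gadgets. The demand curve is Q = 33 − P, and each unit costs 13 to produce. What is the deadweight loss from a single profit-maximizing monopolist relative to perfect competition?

DWL = 50

Inverting demand: P = 33 − Q.
Perfect competition: P = MC = 13, so 33 − Q = 13 and Q = 20.
Monopoly sets MR = MC: 33 − 2Q = 13 ⇒ Q = 10, P = 33 − 10 = 23.
DWL is the triangle between Q = 10 and Q = 20: ½·(20 − 10)·(23 − 13) = 50.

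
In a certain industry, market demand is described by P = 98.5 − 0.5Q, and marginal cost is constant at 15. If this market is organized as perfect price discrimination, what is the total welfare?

TS = 6972.25

Under first-degree price discrimination the firm charges each unit its demand price and produces up to where P = MC, i.e. Q = 167. Consumer surplus is zero; producer surplus equals total surplus.
TS = 6972.25 (equal to competitive TS).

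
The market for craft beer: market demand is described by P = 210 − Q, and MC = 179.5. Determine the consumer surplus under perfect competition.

CS = 465.125

Competitive firms price at marginal cost: P = 179.5, giving Q = 30.5.
CS = ½·(210 − 179.5)·30.5 = 465.125.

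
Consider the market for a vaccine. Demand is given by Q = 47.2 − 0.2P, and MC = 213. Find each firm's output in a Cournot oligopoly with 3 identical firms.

Inverting demand: P = 236 − 5Q.
In a 3-firm Cournot equilibrium, symmetry and the first-order condition give q = (236 − 213)/(20) = 1.15. So Q = 3.45 and P = 218.75.

q_i = 1.15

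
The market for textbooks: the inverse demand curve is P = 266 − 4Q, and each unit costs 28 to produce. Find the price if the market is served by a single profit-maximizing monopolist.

The monopolist equates marginal revenue to marginal cost: 266 − 8Q = 28, so Q = 29.75. From demand, P = 147.

P = 147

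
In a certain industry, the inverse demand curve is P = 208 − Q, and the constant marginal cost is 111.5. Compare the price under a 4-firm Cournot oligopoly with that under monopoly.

Cournot: P = 130.8; Monopoly: P = 159.75

With 4 symmetric Cournot firms, each firm's FOC gives 208 − 5q = 111.5, so q = 19.3, Q = 4·19.3 = 77.2, and P = 130.8.
A monopolist chooses Q where MR = MC. MR = 208 − 2Q; setting this equal to 111.5 gives Q = 48.25 and P = 159.75.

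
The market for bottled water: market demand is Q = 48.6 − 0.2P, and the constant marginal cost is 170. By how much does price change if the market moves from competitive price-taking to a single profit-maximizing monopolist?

P rises by 36.5

Inverting demand: P = 243 − 5Q.
Under competition P = MC = 170, so Q = (243 − 170)/5 = 14.6.
A monopolist chooses Q where MR = MC. MR = 243 − 10Q; setting this equal to 170 gives Q = 7.3 and P = 206.5.
Change in price: 206.5 − 170 = 36.5.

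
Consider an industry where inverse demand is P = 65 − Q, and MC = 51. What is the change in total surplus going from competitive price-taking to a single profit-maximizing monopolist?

Under competition P = MC = 51, so Q = (65 − 51)/1 = 14.
CS = ½·(65 − 51)·14 = 98; PS = (51 − 51)·14 = 0; TS = 98.
Monopoly sets MR = MC: 65 − 2Q = 51 ⇒ Q = 7, P = 65 − 7 = 58.
CS = ½·(65 − 58)·7 = 24.5; PS = (58 − 51)·7 = 49; TS = 73.5.
Change in total surplus: 73.5 − 98 = −24.5.

Total surplus falls by 24.5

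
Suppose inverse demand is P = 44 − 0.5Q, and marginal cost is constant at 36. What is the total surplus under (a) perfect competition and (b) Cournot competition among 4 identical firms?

Competition: TS = 64; Cournot: TS = 61.44

Perfect competition: P = MC = 36, so 44 − 0.5Q = 36 and Q = 16.
CS = ½·(44 − 36)·16 = 64; PS = (36 − 36)·16 = 0; TS = 64.
Cournot with 4 identical firms: the symmetric best-response condition is 44 − 2.5q = 36. Each firm produces q = 3.2, total output Q = 12.8, price P = 37.6.
CS = ½·(44 − 37.6)·12.8 = 40.96; PS = (37.6 − 36)·12.8 = 20.48; TS = 61.44.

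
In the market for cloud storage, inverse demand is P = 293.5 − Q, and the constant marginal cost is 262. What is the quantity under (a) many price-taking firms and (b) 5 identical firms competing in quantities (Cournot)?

Competitive firms price at marginal cost: P = 262, giving Q = 31.5.
Cournot with 5 identical firms: the symmetric best-response condition is 293.5 − 6q = 262. Each firm produces q = 5.25, total output Q = 26.25, price P = 267.25.

Competition: Q = 31.5; Cournot: Q = 26.25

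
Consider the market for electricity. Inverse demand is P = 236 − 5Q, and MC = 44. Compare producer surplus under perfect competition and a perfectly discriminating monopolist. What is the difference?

Producer surplus rises by 3686.4

Under competition P = MC = 44, so Q = (236 − 44)/5 = 38.4.
PS = (44 − 44)·38.4 = 0.
Under first-degree price discrimination the firm charges each unit its demand price and produces up to where P = MC, i.e. Q = 38.4. Consumer surplus is zero; producer surplus equals total surplus.
PS = ½·(236 − 44)·38.4 = 3686.4.
Change in producer surplus: 3686.4 − 0 = 3686.4.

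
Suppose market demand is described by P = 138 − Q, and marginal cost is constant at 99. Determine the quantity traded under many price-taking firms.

Q = 39

Perfect competition: P = MC = 99, so 138 − Q = 99 and Q = 39.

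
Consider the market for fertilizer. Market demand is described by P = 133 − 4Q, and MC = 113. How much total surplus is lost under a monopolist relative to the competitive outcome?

DWL = 12.5

Under competition P = MC = 113, so Q = (133 − 113)/4 = 5.
A monopolist chooses Q where MR = MC. MR = 133 − 8Q; setting this equal to 113 gives Q = 2.5 and P = 123.
DWL is the triangle between Q = 2.5 and Q = 5: ½·(5 − 2.5)·(123 − 113) = 12.5.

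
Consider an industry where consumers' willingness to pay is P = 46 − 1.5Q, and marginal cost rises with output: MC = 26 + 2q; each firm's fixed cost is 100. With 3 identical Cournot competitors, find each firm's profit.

π_i = −84.375

With 3 symmetric Cournot firms, each firm's FOC gives 46 − 6q = 26 + 2q, so q = 2.5, Q = 3·2.5 = 7.5, and P = 34.75.
Each firm's profit = 34.75·2.5 − (26·2.5 + ½·2·2.5²) − 100 = −84.375.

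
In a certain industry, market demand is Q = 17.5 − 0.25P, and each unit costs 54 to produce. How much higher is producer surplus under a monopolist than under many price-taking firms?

PS rises by 16

Inverting demand: P = 70 − 4Q.
Competitive firms price at marginal cost: P = 54, giving Q = 4.
PS = (54 − 54)·4 = 0.
A monopolist chooses Q where MR = MC. MR = 70 − 8Q; setting this equal to 54 gives Q = 2 and P = 62.
PS = (62 − 54)·2 = 16.
Change in producer surplus: 16 − 0 = 16.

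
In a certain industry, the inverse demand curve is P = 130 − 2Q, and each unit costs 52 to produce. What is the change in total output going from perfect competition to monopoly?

Competitive firms price at marginal cost: P = 52, giving Q = 39.
Monopoly sets MR = MC: 130 − 4Q = 52 ⇒ Q = 19.5, P = 130 − 2·19.5 = 91.
Change in total output: 19.5 − 39 = −19.5.

Total output falls by 19.5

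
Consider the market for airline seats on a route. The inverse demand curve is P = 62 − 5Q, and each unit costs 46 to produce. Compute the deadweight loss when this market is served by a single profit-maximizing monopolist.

Perfect competition: P = MC = 46, so 62 − 5Q = 46 and Q = 3.2.
Monopoly sets MR = MC: 62 − 10Q = 46 ⇒ Q = 1.6, P = 62 − 5·1.6 = 54.
DWL is the triangle between Q = 1.6 and Q = 3.2: ½·(3.2 − 1.6)·(54 − 46) = 6.4.

DWL = 6.4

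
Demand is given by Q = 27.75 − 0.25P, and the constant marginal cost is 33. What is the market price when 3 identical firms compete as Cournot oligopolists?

P = 52.5

Inverting demand: P = 111 − 4Q.
In a 3-firm Cournot equilibrium, symmetry and the first-order condition give q = (111 − 33)/(16) = 4.875. So Q = 14.625 and P = 52.5.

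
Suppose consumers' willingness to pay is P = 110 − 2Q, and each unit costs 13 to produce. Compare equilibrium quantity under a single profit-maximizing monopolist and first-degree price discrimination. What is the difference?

The monopolist equates marginal revenue to marginal cost: 110 − 4Q = 13, so Q = 24.25. From demand, P = 61.5.
A perfectly discriminating monopolist sells every unit with P(Q) ≥ MC(Q), so output equals the competitive quantity Q = 48.5. Each buyer pays their reservation price, so CS = 0 and the firm captures all surplus.
Change in equilibrium quantity: 48.5 − 24.25 = 24.25.

Equilibrium quantity rises by 24.25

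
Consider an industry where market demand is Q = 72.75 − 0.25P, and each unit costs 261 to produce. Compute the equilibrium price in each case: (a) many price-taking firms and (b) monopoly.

Competition: P = 261; Monopoly: P = 276

Inverting demand: P = 291 − 4Q.
Perfect competition: P = MC = 261, so 291 − 4Q = 261 and Q = 7.5.
A monopolist chooses Q where MR = MC. MR = 291 − 8Q; setting this equal to 261 gives Q = 3.75 and P = 276.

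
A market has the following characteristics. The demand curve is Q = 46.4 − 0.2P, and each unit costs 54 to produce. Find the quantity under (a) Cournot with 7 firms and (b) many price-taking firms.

Inverting demand: P = 232 − 5Q.
In a 7-firm Cournot equilibrium, symmetry and the first-order condition give q = (232 − 54)/(40) = 4.45. So Q = 31.15 and P = 76.25.
Under competition P = MC = 54, so Q = (232 − 54)/5 = 35.6.

Cournot: Q = 31.15; Competition: Q = 35.6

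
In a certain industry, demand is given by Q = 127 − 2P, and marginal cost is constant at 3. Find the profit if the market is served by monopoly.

Profit = 1830.125

Inverting demand: P = 63.5 − 0.5Q.
Monopoly sets MR = MC: 63.5 − Q = 3 ⇒ Q = 60.5, P = 63.5 − 0.5·60.5 = 33.25.
Profit = (33.25 − 3)·60.5 = 1830.125.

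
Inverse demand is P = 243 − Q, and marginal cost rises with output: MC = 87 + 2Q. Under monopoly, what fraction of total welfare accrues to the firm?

PS/TS = 0.8

A monopolist chooses Q where MR = MC. MR = 243 − 2Q; setting this equal to 87 + 2Q gives Q = 39 and P = 204.
CS = ½·(243 − 204)·39 = 760.5.
PS = P·Q − VC(Q) = 204·39 − (87·39 + ½·2·39²) = 3042.
Share captured = PS/TS = 3042/3802.5 = 0.8.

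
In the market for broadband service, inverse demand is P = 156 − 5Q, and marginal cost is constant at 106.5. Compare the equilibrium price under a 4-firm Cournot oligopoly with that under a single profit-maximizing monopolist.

Cournot with 4 identical firms: the symmetric best-response condition is 156 − 25q = 106.5. Each firm produces q = 1.98, total output Q = 7.92, price P = 116.4.
The monopolist equates marginal revenue to marginal cost: 156 − 10Q = 106.5, so Q = 4.95. From demand, P = 131.25.

Cournot: P = 116.4; Monopoly: P = 131.25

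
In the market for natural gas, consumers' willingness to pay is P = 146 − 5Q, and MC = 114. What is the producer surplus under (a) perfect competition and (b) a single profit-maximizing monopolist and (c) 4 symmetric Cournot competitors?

Competitive firms price at marginal cost: P = 114, giving Q = 6.4.
PS = (114 − 114)·6.4 = 0.
A monopolist chooses Q where MR = MC. MR = 146 − 10Q; setting this equal to 114 gives Q = 3.2 and P = 130.
PS = (130 − 114)·3.2 = 51.2.
Cournot with 4 identical firms: the symmetric best-response condition is 146 − 25q = 114. Each firm produces q = 1.28, total output Q = 5.12, price P = 120.4.
PS = (120.4 − 114)·5.12 = 32.768.

Competition: PS = 0; Monopoly: PS = 51.2; Cournot: PS = 32.768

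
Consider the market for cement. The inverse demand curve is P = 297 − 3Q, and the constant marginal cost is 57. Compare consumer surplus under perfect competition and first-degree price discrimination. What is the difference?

Perfect competition: P = MC = 57, so 297 − 3Q = 57 and Q = 80.
CS = ½·(297 − 57)·80 = 9600.
With perfect price discrimination, output is the efficient level Q = 80 (where demand meets MC), but every buyer pays their willingness to pay: CS = 0 and PS = total surplus.
CS = 0.
Change in consumer surplus: 0 − 9600 = −9600.

Consumer surplus falls by 9600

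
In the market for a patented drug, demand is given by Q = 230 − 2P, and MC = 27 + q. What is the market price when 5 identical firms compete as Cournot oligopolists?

P = 60

Inverting demand: P = 115 − 0.5Q.
With 5 symmetric Cournot firms, each firm's FOC gives 115 − 3q = 27 + q, so q = 22, Q = 5·22 = 110, and P = 60.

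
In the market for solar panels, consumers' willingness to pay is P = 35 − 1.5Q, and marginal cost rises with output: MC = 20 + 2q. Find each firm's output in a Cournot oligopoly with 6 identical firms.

q_i = 1.2

With 6 symmetric Cournot firms, each firm's FOC gives 35 − 10.5q = 20 + 2q, so q = 1.2, Q = 6·1.2 = 7.2, and P = 24.2.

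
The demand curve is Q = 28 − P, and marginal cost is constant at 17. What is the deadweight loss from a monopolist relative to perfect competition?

Inverting demand: P = 28 − Q.
Under competition P = MC = 17, so Q = (28 − 17)/1 = 11.
The monopolist equates marginal revenue to marginal cost: 28 − 2Q = 17, so Q = 5.5. From demand, P = 22.5.
DWL is the triangle between Q = 5.5 and Q = 11: ½·(11 − 5.5)·(22.5 − 17) = 15.125.

DWL = 15.125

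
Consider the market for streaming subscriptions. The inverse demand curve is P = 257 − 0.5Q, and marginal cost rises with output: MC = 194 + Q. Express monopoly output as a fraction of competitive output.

Q_m/Q_c = 0.75

Monopoly sets MR = MC: 257 − Q = 194 + Q ⇒ Q = 31.5, P = 257 − 0.5·31.5 = 241.25.
Under competition P = MC: 257 − 0.5Q = 194 + Q ⇒ Q = 42, P = 236.
Ratio Q_m/Q_c = 31.5/42 = 0.75.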